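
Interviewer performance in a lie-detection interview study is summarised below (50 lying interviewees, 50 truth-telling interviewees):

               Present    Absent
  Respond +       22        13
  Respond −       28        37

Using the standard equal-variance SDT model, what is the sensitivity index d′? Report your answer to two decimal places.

H = 22/50 = 0.4400
FA = 13/50 = 0.2600
Φ⁻¹(H) = -0.1510
Φ⁻¹(FA) = -0.6433
d' = z(H) − z(FA) = -0.1510 − (-0.6433) = 0.4923

d′ = 0.49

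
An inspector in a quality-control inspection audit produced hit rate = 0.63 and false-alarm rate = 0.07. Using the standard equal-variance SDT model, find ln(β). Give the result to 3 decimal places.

z(H) = 0.3319
z(FA) = -1.4758
ln β = −½·[z(H)² − z(FA)²] = −0.5 × (0.1102 − 2.1780) = 1.0339

ln β = 1.034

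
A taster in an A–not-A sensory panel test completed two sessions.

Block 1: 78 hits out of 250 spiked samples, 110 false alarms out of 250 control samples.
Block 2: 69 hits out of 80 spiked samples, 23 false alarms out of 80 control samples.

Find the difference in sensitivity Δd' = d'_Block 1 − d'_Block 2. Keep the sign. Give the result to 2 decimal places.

Block 1: z(0.3120) = -0.490, z(0.4400) = -0.151, d' = -0.339
Block 2: z(0.8625) = 1.092, z(0.2875) = -0.561, d' = 1.653
Δd' = d'_Block 1 − d'_Block 2 = -0.339 − 1.653 = -1.992
Block 2 has the higher sensitivity.

Δd' = -1.99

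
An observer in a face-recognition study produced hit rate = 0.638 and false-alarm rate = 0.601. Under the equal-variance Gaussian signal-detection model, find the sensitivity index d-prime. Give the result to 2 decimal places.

d-prime = 0.10

z(H) = z(0.638) = 0.353
z(FA) = z(0.601) = 0.256
d' = z(H) − z(FA) = 0.353 − 0.256 = 0.097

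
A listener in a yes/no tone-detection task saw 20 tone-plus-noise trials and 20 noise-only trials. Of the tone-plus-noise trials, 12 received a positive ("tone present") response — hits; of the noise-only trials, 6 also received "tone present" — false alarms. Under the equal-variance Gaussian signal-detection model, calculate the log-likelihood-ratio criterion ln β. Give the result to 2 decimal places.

H = 12/20 = 0.6000
FA = 6/20 = 0.3000
z(0.6000) = 0.253, z(0.3000) = -0.524
ln β = −½·[z(H)² − z(FA)²] = −0.5 × (0.064 − 0.275) = 0.1055

ln β = 0.11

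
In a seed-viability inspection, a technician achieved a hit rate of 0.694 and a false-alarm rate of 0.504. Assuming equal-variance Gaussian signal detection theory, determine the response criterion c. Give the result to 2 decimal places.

Φ⁻¹(H) = 0.5072
Φ⁻¹(FA) = 0.0100
c = −½·[z(H) + z(FA)] = −0.5 × (0.5072 + 0.0100) = -0.2586
c < 0: the technician has a liberal response bias.

c = -0.26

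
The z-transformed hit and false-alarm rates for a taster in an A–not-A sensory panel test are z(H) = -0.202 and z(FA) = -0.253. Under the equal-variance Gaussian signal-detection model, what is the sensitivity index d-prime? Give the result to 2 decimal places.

d-prime = 0.05

d' = z(H) − z(FA) = -0.202 − (-0.253) = 0.051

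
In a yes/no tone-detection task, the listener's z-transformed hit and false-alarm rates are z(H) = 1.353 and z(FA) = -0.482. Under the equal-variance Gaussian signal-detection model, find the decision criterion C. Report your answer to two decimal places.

c = −½·[z(H) + z(FA)] = −½·(1.353 + (-0.482)) = -0.4355

C = -0.44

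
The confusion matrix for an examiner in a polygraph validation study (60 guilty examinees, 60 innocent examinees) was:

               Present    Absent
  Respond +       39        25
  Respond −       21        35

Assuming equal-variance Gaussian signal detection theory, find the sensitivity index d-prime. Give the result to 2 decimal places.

d-prime = 0.60

H = 39/60 = 0.6500
FA = 25/60 = 0.4167
z(H) = 0.385
z(FA) = -0.210
d' = z(H) − z(FA) = 0.385 − (-0.210) = 0.595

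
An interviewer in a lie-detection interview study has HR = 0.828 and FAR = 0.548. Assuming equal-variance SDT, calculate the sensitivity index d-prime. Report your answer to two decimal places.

z(H) = 0.946
z(FA) = 0.121
d' = z(H) − z(FA) = 0.946 − 0.121 = 0.825

d-prime = 0.83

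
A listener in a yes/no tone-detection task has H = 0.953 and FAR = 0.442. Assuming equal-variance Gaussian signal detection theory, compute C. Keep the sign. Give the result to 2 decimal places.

C = -0.76

z(H) = z(0.953) = 1.675
z(FA) = z(0.442) = -0.146
c = −½·[z(H) + z(FA)] = −0.5 × (1.675 + (-0.146)) = -0.7645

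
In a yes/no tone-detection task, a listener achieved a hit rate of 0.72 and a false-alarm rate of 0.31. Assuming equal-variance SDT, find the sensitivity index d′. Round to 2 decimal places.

d′ = 1.08

z(H) = z(0.72) = 0.583
z(FA) = z(0.31) = -0.496
d' = z(H) − z(FA) = 0.583 − (-0.496) = 1.079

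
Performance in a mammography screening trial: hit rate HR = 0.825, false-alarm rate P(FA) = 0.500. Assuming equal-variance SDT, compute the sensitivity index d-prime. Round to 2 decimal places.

d-prime = 0.93

z(H) = 0.9346
z(FA) = 0.0000
d' = z(H) − z(FA) = 0.9346 − 0.0000 = 0.9346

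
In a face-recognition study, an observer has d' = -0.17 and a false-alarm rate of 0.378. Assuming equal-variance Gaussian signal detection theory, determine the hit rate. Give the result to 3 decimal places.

hit rate = 0.315

z(false-alarm rate) = z(0.378) = -0.3107
z(H) = z(FA) + d' = -0.3107 + (-0.17) = -0.4807
hit rate = Φ(-0.4807) = 0.3154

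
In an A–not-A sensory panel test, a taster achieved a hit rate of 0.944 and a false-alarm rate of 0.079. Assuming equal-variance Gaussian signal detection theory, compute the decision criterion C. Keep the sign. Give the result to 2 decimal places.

C = -0.09

z(0.944) = 1.589, z(0.079) = -1.412
c = −½·[z(H) + z(FA)] = −0.5 × (1.589 + (-1.412)) = -0.0885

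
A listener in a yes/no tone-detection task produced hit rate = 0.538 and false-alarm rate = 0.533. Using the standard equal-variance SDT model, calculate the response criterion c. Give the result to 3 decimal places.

z(H) = z(0.538) = 0.0954
z(FA) = z(0.533) = 0.0828
c = −½·[z(H) + z(FA)] = −0.5 × (0.0954 + 0.0828) = -0.0891
c < 0: the listener has a liberal response bias.

c = -0.089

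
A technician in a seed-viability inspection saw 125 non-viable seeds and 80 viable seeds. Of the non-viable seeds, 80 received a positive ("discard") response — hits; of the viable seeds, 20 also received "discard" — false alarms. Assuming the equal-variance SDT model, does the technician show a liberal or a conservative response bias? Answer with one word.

z(H) = 0.358, z(FA) = -0.674
c = −½·(z(H) + z(FA)) = 0.158
c > 0 → conservative criterion (biased toward responding “no”).

conservative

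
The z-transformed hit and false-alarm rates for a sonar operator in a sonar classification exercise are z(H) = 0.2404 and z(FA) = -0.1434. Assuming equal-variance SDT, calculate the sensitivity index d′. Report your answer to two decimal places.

d′ = 0.38

d' = z(H) − z(FA) = 0.2404 − (-0.1434) = 0.3838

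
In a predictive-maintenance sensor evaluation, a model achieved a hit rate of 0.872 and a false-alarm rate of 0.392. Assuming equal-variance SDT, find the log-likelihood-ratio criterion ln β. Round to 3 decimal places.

z(0.872) = 1.1359, z(0.392) = -0.2741
ln β = −½·[z(H)² − z(FA)²] = −0.5 × (1.2903 − 0.0751) = -0.6076

ln β = -0.608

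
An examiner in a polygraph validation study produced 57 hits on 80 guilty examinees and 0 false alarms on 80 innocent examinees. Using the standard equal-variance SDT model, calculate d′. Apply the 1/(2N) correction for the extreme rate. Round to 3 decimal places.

The false-alarm rate is 0/80 = 0, so apply the 1/(2N) correction: FA → 1/(2·80) = 0.00625.
z(H) = z(0.71250) = 0.5607
z(FA) = z(0.00625) = -2.4977
d' = 0.5607 − (-2.4977) = 3.0584

d′ = 3.058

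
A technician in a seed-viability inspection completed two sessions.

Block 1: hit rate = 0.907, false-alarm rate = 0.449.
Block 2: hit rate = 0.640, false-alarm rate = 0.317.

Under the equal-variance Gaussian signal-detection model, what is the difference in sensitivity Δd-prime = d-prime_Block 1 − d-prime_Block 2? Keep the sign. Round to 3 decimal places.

Δd-prime = 0.616

Block 1: z(0.907) = 1.3225, z(0.449) = -0.1282, d' = 1.4507
Block 2: z(0.640) = 0.3585, z(0.317) = -0.4761, d' = 0.8346
Δd' = d'_Block 1 − d'_Block 2 = 1.4507 − 0.8346 = 0.6161
Block 1 has the higher sensitivity.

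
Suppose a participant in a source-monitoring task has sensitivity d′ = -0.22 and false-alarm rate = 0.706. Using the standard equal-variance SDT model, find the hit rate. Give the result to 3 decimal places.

hit rate = 0.626

z(false-alarm rate) = z(0.706) = 0.5417
z(H) = z(FA) + d' = 0.5417 + (-0.22) = 0.3217
hit rate = Φ(0.3217) = 0.6262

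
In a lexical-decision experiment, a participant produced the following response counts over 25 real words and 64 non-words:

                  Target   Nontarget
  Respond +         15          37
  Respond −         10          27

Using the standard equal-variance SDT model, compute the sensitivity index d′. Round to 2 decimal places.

H = 15/25 = 0.6000
FA = 37/64 = 0.5781
z(H) = z(0.6000) = 0.2533
z(FA) = z(0.5781) = 0.1970
d' = z(H) − z(FA) = 0.2533 − 0.1970 = 0.0563

d′ = 0.06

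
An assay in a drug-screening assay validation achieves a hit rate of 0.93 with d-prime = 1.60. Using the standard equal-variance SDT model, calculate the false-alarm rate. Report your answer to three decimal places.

z(hit rate) = z(0.93) = 1.4758
z(FA) = z(H) − d' = 1.4758 − 1.60 = -0.1242
false-alarm rate = Φ(-0.1242) = 0.4506

false-alarm rate = 0.451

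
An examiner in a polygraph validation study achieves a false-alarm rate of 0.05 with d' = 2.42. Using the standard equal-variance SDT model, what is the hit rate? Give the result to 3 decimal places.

hit rate = 0.781

z(false-alarm rate) = z(0.05) = -1.6449
z(H) = z(FA) + d' = -1.6449 + 2.42 = 0.7751
hit rate = Φ(0.7751) = 0.7809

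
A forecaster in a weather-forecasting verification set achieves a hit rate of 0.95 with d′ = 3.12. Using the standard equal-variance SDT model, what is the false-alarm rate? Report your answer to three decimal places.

z(hit rate) = z(0.95) = 1.6449
z(FA) = z(H) − d' = 1.6449 − 3.12 = -1.4751
false-alarm rate = Φ(-1.4751) = 0.0701

false-alarm rate = 0.070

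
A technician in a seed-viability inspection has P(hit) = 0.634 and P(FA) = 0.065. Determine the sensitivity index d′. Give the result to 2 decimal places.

Φ⁻¹(H) = Φ⁻¹(0.634) = 0.3425
Φ⁻¹(FA) = Φ⁻¹(0.065) = -1.5141
d' = z(H) − z(FA) = 0.3425 − (-1.5141) = 1.8566

d′ = 1.86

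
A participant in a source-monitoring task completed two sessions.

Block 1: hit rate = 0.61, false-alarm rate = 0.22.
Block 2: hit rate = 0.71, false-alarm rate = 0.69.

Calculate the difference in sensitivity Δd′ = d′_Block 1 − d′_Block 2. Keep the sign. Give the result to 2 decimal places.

Block 1: z(0.61) = 0.279, z(0.22) = -0.772, d' = 1.051
Block 2: z(0.71) = 0.553, z(0.69) = 0.496, d' = 0.057
Δd' = d'_Block 1 − d'_Block 2 = 1.051 − 0.057 = 0.994
Block 1 has the higher sensitivity.

Δd′ = 0.99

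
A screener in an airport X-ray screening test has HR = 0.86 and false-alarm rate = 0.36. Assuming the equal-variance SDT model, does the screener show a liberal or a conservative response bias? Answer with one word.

z(H) = 1.080, z(FA) = -0.358
c = −½·(z(H) + z(FA)) = -0.361
c < 0 → liberal criterion (biased toward responding “yes”).

liberal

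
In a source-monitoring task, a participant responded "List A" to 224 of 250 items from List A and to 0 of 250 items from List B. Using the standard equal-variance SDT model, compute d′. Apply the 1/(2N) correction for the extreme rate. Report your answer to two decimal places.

The false-alarm rate is 0/250 = 0, so apply the 1/(2N) correction: FA → 1/(2·250) = 0.00200.
z(H) = z(0.89600) = 1.259
z(FA) = z(0.00200) = -2.878
d' = 1.259 − (-2.878) = 4.137

d′ = 4.14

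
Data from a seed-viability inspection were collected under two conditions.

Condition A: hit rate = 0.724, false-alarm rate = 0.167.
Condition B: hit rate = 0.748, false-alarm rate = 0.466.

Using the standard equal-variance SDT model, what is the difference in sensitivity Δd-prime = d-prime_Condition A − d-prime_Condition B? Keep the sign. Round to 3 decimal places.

Δd-prime = 0.807

Condition A: z(0.724) = 0.5948, z(0.167) = -0.9661, d' = 1.5609
Condition B: z(0.748) = 0.6682, z(0.466) = -0.0853, d' = 0.7535
Δd' = d'_Condition A − d'_Condition B = 1.5609 − 0.7535 = 0.8074
Condition A has the higher sensitivity.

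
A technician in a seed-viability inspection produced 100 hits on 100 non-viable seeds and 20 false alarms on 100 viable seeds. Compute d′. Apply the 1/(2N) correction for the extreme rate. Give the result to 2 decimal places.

d′ = 3.42

The hit rate is 100/100 = 1, so apply the 1/(2N) correction: H → 1 − 1/(2·100) = 0.99500.
z(H) = z(0.99500) = 2.576
z(FA) = z(0.20000) = -0.842
d' = 2.576 − (-0.842) = 3.418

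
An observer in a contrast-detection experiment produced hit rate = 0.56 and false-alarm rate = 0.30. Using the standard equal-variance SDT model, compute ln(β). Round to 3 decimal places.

ln β = 0.126

z(H) = z(0.56) = 0.1510
z(FA) = z(0.30) = -0.5244
ln β = −½·[z(H)² − z(FA)²] = −0.5 × (0.0228 − 0.2750) = 0.1261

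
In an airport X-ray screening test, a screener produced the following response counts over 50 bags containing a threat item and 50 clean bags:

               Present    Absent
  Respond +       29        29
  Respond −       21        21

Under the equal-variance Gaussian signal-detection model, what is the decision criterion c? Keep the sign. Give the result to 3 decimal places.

H = 29/50 = 0.5800
FA = 29/50 = 0.5800
z(0.5800) = 0.2019, z(0.5800) = 0.2019
c = −½·[z(H) + z(FA)] = −0.5 × (0.2019 + 0.2019) = -0.2019

c = -0.202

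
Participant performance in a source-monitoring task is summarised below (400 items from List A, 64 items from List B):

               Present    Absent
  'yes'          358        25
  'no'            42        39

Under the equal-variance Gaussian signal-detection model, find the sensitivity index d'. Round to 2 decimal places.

d' = 1.53

H = 358/400 = 0.8950
FA = 25/64 = 0.3906
z(0.8950) = 1.2536, z(0.3906) = -0.2778
d' = z(H) − z(FA) = 1.2536 − (-0.2778) = 1.5314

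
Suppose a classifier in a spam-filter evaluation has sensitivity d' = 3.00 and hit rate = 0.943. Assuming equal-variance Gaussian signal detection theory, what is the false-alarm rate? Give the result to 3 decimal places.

z(hit rate) = z(0.943) = 1.5805
z(FA) = z(H) − d' = 1.5805 − 3.00 = -1.4195
false-alarm rate = Φ(-1.4195) = 0.0779

false-alarm rate = 0.078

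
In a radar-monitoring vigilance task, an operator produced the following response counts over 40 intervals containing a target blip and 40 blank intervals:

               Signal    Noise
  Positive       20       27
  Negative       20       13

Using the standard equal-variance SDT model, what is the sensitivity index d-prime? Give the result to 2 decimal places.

d-prime = -0.45

H = 20/40 = 0.5000
FA = 27/40 = 0.6750
z(H) = z(0.5000) = 0.0000
z(FA) = z(0.6750) = 0.4538
d' = z(H) − z(FA) = 0.0000 − 0.4538 = -0.4538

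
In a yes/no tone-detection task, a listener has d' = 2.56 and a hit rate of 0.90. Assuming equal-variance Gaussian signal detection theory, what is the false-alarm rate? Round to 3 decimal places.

false-alarm rate = 0.101

z(hit rate) = z(0.90) = 1.2816
z(FA) = z(H) − d' = 1.2816 − 2.56 = -1.2784
false-alarm rate = Φ(-1.2784) = 0.1006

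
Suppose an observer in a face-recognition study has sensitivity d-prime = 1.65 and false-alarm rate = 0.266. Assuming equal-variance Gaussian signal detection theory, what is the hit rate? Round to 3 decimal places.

hit rate = 0.847

z(false-alarm rate) = z(0.266) = -0.6250
z(H) = z(FA) + d' = -0.6250 + 1.65 = 1.0250
hit rate = Φ(1.0250) = 0.8473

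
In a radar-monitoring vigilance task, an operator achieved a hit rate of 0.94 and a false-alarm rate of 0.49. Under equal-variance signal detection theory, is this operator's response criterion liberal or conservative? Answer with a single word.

z(H) = 1.555, z(FA) = -0.025
c = −½·(z(H) + z(FA)) = -0.765
c < 0 → liberal criterion (biased toward responding “yes”).

liberal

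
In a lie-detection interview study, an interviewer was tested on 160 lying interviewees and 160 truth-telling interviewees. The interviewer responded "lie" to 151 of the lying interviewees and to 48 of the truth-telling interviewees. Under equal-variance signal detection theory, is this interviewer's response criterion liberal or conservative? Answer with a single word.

liberal

z(H) = 1.587, z(FA) = -0.524
c = −½·(z(H) + z(FA)) = -0.5315
c < 0 → liberal criterion (biased toward responding “yes”).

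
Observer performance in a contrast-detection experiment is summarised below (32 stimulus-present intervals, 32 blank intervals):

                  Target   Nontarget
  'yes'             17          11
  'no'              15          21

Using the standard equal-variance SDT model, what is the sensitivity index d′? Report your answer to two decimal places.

H = 17/32 = 0.5312
FA = 11/32 = 0.3438
Φ⁻¹(0.5312) = 0.0783, Φ⁻¹(0.3438) = -0.4021
d' = z(H) − z(FA) = 0.0783 − (-0.4021) = 0.4804

d′ = 0.48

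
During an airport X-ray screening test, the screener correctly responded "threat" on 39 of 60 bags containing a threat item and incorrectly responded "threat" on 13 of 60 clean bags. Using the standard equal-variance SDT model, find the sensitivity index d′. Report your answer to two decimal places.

d′ = 1.17

H = 39/60 = 0.6500
FA = 13/60 = 0.2167
Φ⁻¹(0.6500) = 0.385, Φ⁻¹(0.2167) = -0.783
d' = z(H) − z(FA) = 0.385 − (-0.783) = 1.168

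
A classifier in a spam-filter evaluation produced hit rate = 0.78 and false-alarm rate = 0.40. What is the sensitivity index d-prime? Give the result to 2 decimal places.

d-prime = 1.03

z(H) = z(0.78) = 0.7722
z(FA) = z(0.40) = -0.2533
d' = z(H) − z(FA) = 0.7722 − (-0.2533) = 1.0255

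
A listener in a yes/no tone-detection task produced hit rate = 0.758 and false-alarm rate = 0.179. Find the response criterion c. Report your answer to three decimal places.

c = 0.110

Φ⁻¹(H) = 0.6999
Φ⁻¹(FA) = -0.9192
c = −½·[z(H) + z(FA)] = −0.5 × (0.6999 + (-0.9192)) = 0.10965
c > 0: the listener has a conservative response bias.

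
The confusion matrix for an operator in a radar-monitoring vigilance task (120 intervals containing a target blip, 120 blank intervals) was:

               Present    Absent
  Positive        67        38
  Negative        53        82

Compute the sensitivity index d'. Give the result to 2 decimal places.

H = 67/120 = 0.5583
FA = 38/120 = 0.3167
z(H) = z(0.5583) = 0.1467
z(FA) = z(0.3167) = -0.4769
d' = z(H) − z(FA) = 0.1467 − (-0.4769) = 0.6236

d' = 0.62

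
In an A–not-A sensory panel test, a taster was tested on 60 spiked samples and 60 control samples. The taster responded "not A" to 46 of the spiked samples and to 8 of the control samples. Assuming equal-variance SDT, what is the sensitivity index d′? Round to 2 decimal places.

d′ = 1.84

H = 46/60 = 0.7667
FA = 8/60 = 0.1333
z(H) = 0.728
z(FA) = -1.111
d' = z(H) − z(FA) = 0.728 − (-1.111) = 1.839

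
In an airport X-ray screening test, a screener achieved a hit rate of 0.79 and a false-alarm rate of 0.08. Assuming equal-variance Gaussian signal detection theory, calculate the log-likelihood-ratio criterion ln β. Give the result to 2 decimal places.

ln β = 0.66

Φ⁻¹(0.79) = 0.806, Φ⁻¹(0.08) = -1.405
ln β = −½·[z(H)² − z(FA)²] = −0.5 × (0.650 − 1.974) = 0.662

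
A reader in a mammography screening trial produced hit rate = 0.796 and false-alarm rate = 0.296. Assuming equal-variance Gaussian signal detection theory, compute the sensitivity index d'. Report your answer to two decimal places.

z(H) = z(0.796) = 0.827
z(FA) = z(0.296) = -0.536
d' = z(H) − z(FA) = 0.827 − (-0.536) = 1.363

d' = 1.36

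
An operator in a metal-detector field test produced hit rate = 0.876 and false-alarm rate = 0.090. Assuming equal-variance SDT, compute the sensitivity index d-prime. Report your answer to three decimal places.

d-prime = 2.496

z(H) = 1.1552
z(FA) = -1.3408
d' = z(H) − z(FA) = 1.1552 − (-1.3408) = 2.4960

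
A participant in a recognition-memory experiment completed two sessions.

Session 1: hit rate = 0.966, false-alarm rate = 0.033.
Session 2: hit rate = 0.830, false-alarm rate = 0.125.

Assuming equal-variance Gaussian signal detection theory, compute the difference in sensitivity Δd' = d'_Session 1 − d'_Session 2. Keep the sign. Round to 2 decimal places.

Δd' = 1.56

Session 1: z(0.966) = 1.825, z(0.033) = -1.838, d' = 3.663
Session 2: z(0.830) = 0.954, z(0.125) = -1.150, d' = 2.104
Δd' = d'_Session 1 − d'_Session 2 = 3.663 − 2.104 = 1.559
Session 1 has the higher sensitivity.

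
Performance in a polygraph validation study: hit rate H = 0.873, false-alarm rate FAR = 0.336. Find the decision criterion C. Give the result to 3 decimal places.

Φ⁻¹(0.873) = 1.1407, Φ⁻¹(0.336) = -0.4234
c = −½·[z(H) + z(FA)] = −0.5 × (1.1407 + (-0.4234)) = -0.35865

C = -0.359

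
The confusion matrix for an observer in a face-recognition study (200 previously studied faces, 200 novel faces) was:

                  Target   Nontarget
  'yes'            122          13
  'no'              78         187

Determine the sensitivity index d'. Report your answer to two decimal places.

H = 122/200 = 0.6100
FA = 13/200 = 0.0650
z(H) = z(0.6100) = 0.279
z(FA) = z(0.0650) = -1.514
d' = z(H) − z(FA) = 0.279 − (-1.514) = 1.793

d' = 1.79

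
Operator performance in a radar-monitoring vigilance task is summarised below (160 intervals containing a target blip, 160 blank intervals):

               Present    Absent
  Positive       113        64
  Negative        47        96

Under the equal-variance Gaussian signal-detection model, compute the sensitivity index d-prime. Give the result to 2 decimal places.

d-prime = 0.80

H = 113/160 = 0.7063
FA = 64/160 = 0.4000
z(H) = z(0.7063) = 0.543
z(FA) = z(0.4000) = -0.253
d' = z(H) − z(FA) = 0.543 − (-0.253) = 0.796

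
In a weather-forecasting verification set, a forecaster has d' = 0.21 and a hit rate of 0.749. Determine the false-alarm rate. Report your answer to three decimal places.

false-alarm rate = 0.678

z(hit rate) = z(0.749) = 0.6713
z(FA) = z(H) − d' = 0.6713 − 0.21 = 0.4613
false-alarm rate = Φ(0.4613) = 0.6777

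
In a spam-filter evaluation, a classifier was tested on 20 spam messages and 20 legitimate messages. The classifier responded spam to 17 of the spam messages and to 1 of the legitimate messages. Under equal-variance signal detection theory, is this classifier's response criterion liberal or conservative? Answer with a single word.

conservative

z(H) = 1.036, z(FA) = -1.645
c = −½·(z(H) + z(FA)) = 0.3045
c > 0 → conservative criterion (biased toward responding “no”).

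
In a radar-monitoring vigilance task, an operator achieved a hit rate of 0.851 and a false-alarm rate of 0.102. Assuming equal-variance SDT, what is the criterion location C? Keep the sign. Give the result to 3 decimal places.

C = 0.115

Φ⁻¹(0.851) = 1.0407, Φ⁻¹(0.102) = -1.2702
c = −½·[z(H) + z(FA)] = −0.5 × (1.0407 + (-1.2702)) = 0.11475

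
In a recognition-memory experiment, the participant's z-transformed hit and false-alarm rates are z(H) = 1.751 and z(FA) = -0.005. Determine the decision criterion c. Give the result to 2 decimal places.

c = -0.87

c = −½·[z(H) + z(FA)] = −½·(1.751 + (-0.005)) = -0.873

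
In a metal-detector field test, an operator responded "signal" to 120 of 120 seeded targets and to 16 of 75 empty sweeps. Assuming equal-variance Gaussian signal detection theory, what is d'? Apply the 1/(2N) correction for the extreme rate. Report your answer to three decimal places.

d' = 3.433

The hit rate is 120/120 = 1, so apply the 1/(2N) correction: H → 1 − 1/(2·120) = 0.99583.
z(H) = z(0.99583) = 2.6380
z(FA) = z(0.21333) = -0.7949
d' = 2.6380 − (-0.7949) = 3.4329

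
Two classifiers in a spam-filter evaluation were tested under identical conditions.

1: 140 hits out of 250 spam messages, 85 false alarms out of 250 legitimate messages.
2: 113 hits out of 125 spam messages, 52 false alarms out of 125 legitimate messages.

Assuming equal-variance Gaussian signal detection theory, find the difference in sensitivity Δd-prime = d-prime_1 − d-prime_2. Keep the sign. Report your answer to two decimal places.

Δd-prime = -0.95

1: z(0.5600) = 0.151, z(0.3400) = -0.412, d' = 0.563
2: z(0.9040) = 1.305, z(0.4160) = -0.212, d' = 1.517
Δd' = d'_1 − d'_2 = 0.563 − 1.517 = -0.954
2 has the higher sensitivity.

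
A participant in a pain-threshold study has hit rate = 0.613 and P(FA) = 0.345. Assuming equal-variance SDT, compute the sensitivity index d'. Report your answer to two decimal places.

d' = 0.69

z(H) = z(0.613) = 0.2871
z(FA) = z(0.345) = -0.3989
d' = z(H) − z(FA) = 0.2871 − (-0.3989) = 0.6860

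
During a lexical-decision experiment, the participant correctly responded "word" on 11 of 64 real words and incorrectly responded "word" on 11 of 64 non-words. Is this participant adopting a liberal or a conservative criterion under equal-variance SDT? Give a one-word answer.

conservative

z(H) = -0.947, z(FA) = -0.947
c = −½·(z(H) + z(FA)) = 0.947
c > 0 → conservative criterion (biased toward responding “no”).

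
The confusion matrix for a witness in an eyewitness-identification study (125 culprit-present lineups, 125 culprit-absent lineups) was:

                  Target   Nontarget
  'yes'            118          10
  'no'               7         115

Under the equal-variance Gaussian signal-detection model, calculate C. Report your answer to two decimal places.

C = -0.09

H = 118/125 = 0.9440
FA = 10/125 = 0.0800
z(H) = z(0.9440) = 1.589
z(FA) = z(0.0800) = -1.405
c = −½·[z(H) + z(FA)] = −0.5 × (1.589 + (-1.405)) = -0.092
c < 0: the witness has a liberal response bias.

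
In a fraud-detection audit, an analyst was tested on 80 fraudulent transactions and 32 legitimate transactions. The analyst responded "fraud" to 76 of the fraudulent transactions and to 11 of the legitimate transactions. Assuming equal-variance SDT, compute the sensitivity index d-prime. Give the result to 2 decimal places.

d-prime = 2.05

H = 76/80 = 0.9500
FA = 11/32 = 0.3438
z(0.9500) = 1.6449, z(0.3438) = -0.4021
d' = z(H) − z(FA) = 1.6449 − (-0.4021) = 2.0470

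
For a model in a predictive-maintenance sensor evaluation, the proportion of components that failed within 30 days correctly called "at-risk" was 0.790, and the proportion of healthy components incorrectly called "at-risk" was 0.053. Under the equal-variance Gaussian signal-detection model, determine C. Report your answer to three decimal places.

C = 0.405

z(0.790) = 0.8064, z(0.053) = -1.6164
c = −½·[z(H) + z(FA)] = −0.5 × (0.8064 + (-1.6164)) = 0.4050
c > 0: the model has a conservative response bias.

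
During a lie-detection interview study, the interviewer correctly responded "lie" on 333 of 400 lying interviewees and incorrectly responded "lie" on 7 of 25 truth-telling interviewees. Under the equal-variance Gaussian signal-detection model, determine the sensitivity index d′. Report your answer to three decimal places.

d′ = 1.547

H = 333/400 = 0.8325
FA = 7/25 = 0.2800
Φ⁻¹(H) = 0.9641
Φ⁻¹(FA) = -0.5828
d' = z(H) − z(FA) = 0.9641 − (-0.5828) = 1.5469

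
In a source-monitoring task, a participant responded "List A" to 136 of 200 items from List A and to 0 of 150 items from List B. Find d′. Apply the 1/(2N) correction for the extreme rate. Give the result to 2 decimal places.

The false-alarm rate is 0/150 = 0, so apply the 1/(2N) correction: FA → 1/(2·150) = 0.00333.
z(H) = z(0.68000) = 0.468
z(FA) = z(0.00333) = -2.713
d' = 0.468 − (-2.713) = 3.181

d′ = 3.18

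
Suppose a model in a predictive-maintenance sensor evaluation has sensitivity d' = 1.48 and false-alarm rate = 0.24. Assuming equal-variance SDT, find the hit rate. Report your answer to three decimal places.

hit rate = 0.780

z(false-alarm rate) = z(0.24) = -0.7063
z(H) = z(FA) + d' = -0.7063 + 1.48 = 0.7737
hit rate = Φ(0.7737) = 0.7804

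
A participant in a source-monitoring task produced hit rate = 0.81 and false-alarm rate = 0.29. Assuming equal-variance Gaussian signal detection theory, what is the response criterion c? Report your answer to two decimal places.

z(H) = z(0.81) = 0.8779
z(FA) = z(0.29) = -0.5534
c = −½·[z(H) + z(FA)] = −0.5 × (0.8779 + (-0.5534)) = -0.16225

c = -0.16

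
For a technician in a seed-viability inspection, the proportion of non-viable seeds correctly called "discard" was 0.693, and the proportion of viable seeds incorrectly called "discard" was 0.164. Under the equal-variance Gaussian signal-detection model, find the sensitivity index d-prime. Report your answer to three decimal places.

z(0.693) = 0.5044, z(0.164) = -0.9782
d' = z(H) − z(FA) = 0.5044 − (-0.9782) = 1.4826

d-prime = 1.483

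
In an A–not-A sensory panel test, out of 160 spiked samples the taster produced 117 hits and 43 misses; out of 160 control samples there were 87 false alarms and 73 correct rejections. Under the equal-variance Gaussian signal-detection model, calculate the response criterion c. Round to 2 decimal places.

H = 117/160 = 0.7312
FA = 87/160 = 0.5437
z(H) = z(0.7312) = 0.6164
z(FA) = z(0.5437) = 0.1098
c = −½·[z(H) + z(FA)] = −0.5 × (0.6164 + 0.1098) = -0.3631

c = -0.36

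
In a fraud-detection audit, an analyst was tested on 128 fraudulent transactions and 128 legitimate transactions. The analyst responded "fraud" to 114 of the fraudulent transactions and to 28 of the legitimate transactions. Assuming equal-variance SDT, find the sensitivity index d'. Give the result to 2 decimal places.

H = 114/128 = 0.8906
FA = 28/128 = 0.2188
Φ⁻¹(H) = Φ⁻¹(0.8906) = 1.2297
Φ⁻¹(FA) = Φ⁻¹(0.2188) = -0.7763
d' = z(H) − z(FA) = 1.2297 − (-0.7763) = 2.0060

d' = 2.01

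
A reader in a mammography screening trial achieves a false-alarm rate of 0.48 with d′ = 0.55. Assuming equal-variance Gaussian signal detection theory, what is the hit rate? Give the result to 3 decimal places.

z(false-alarm rate) = z(0.48) = -0.0502
z(H) = z(FA) + d' = -0.0502 + 0.55 = 0.4998
hit rate = Φ(0.4998) = 0.6914

hit rate = 0.691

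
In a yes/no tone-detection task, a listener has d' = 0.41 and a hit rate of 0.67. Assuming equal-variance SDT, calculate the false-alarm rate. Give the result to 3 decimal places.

false-alarm rate = 0.512

z(hit rate) = z(0.67) = 0.4399
z(FA) = z(H) − d' = 0.4399 − 0.41 = 0.0299
false-alarm rate = Φ(0.0299) = 0.5119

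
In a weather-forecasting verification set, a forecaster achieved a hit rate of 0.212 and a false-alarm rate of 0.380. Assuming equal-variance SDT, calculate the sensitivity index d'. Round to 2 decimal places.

d' = -0.49

z(H) = z(0.212) = -0.7995
z(FA) = z(0.380) = -0.3055
d' = z(H) − z(FA) = -0.7995 − (-0.3055) = -0.4940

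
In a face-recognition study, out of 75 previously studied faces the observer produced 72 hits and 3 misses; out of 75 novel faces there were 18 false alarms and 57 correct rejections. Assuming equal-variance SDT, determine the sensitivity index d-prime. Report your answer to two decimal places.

H = 72/75 = 0.9600
FA = 18/75 = 0.2400
Φ⁻¹(H) = Φ⁻¹(0.9600) = 1.7507
Φ⁻¹(FA) = Φ⁻¹(0.2400) = -0.7063
d' = z(H) − z(FA) = 1.7507 − (-0.7063) = 2.4570

d-prime = 2.46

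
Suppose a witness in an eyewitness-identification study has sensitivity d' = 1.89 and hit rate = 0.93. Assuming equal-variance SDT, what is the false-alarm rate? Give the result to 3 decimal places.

false-alarm rate = 0.339

z(hit rate) = z(0.93) = 1.4758
z(FA) = z(H) − d' = 1.4758 − 1.89 = -0.4142
false-alarm rate = Φ(-0.4142) = 0.3394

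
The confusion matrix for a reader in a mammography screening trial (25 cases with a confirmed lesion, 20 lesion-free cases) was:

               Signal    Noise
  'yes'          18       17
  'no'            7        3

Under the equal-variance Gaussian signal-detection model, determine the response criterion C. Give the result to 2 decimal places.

H = 18/25 = 0.7200
FA = 17/20 = 0.8500
Φ⁻¹(H) = Φ⁻¹(0.7200) = 0.583
Φ⁻¹(FA) = Φ⁻¹(0.8500) = 1.036
c = −½·[z(H) + z(FA)] = −0.5 × (0.583 + 1.036) = -0.8095
c < 0: the reader has a liberal response bias.

C = -0.81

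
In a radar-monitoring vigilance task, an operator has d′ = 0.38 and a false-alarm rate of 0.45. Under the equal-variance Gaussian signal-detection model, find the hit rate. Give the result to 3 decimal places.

z(false-alarm rate) = z(0.45) = -0.1257
z(H) = z(FA) + d' = -0.1257 + 0.38 = 0.2543
hit rate = Φ(0.2543) = 0.6004

hit rate = 0.600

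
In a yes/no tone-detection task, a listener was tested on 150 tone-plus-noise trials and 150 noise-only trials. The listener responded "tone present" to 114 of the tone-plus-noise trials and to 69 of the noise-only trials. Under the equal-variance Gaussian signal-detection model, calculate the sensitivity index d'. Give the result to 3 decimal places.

H = 114/150 = 0.7600
FA = 69/150 = 0.4600
z(H) = 0.7063
z(FA) = -0.1004
d' = z(H) − z(FA) = 0.7063 − (-0.1004) = 0.8067

d' = 0.807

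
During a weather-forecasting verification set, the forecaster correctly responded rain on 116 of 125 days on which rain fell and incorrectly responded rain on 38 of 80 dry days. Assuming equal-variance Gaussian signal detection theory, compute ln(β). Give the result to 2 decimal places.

ln β = -1.07

H = 116/125 = 0.9280
FA = 38/80 = 0.4750
z(H) = z(0.9280) = 1.461
z(FA) = z(0.4750) = -0.063
ln β = −½·[z(H)² − z(FA)²] = −0.5 × (2.135 − 0.004) = -1.0655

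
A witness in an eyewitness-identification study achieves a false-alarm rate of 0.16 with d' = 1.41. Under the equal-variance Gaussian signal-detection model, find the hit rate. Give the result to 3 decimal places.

z(false-alarm rate) = z(0.16) = -0.9945
z(H) = z(FA) + d' = -0.9945 + 1.41 = 0.4155
hit rate = Φ(0.4155) = 0.6611

hit rate = 0.661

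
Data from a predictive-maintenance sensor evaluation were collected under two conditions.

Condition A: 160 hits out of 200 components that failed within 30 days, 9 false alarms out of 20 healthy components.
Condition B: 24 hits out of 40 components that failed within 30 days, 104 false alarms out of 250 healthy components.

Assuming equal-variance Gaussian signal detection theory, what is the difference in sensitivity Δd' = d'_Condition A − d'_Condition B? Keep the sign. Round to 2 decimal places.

Δd' = 0.50

Condition A: z(0.8000) = 0.842, z(0.4500) = -0.126, d' = 0.968
Condition B: z(0.6000) = 0.253, z(0.4160) = -0.212, d' = 0.465
Δd' = d'_Condition A − d'_Condition B = 0.968 − 0.465 = 0.503
Condition A has the higher sensitivity.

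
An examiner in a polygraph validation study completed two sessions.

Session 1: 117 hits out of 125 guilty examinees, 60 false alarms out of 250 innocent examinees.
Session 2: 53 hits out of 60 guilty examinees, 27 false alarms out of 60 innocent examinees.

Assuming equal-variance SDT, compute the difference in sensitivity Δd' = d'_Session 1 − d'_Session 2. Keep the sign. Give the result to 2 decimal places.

Δd' = 0.91

Session 1: z(0.9360) = 1.522, z(0.2400) = -0.706, d' = 2.228
Session 2: z(0.8833) = 1.192, z(0.4500) = -0.126, d' = 1.318
Δd' = d'_Session 1 − d'_Session 2 = 2.228 − 1.318 = 0.910
Session 1 has the higher sensitivity.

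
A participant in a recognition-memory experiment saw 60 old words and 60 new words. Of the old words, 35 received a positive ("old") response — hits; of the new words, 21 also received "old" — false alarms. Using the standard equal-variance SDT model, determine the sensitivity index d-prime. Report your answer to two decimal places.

H = 35/60 = 0.5833
FA = 21/60 = 0.3500
z(H) = z(0.5833) = 0.210
z(FA) = z(0.3500) = -0.385
d' = z(H) − z(FA) = 0.210 − (-0.385) = 0.595

d-prime = 0.60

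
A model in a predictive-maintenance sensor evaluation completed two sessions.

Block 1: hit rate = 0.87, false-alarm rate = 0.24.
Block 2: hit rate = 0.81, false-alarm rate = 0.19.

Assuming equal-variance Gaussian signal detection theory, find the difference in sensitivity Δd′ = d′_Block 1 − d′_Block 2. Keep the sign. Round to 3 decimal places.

Δd′ = 0.077

Block 1: z(0.87) = 1.1264, z(0.24) = -0.7063, d' = 1.8327
Block 2: z(0.81) = 0.8779, z(0.19) = -0.8779, d' = 1.7558
Δd' = d'_Block 1 − d'_Block 2 = 1.8327 − 1.7558 = 0.0769
Block 1 has the higher sensitivity.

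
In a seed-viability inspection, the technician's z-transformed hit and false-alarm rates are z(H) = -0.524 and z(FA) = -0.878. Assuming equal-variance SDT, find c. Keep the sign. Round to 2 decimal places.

c = 0.70

c = −½·[z(H) + z(FA)] = −½·(-0.524 + (-0.878)) = 0.701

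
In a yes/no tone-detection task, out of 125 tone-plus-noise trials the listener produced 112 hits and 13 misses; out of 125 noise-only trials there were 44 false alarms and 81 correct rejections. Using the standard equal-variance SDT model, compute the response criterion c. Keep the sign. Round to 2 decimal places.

H = 112/125 = 0.8960
FA = 44/125 = 0.3520
Φ⁻¹(H) = Φ⁻¹(0.8960) = 1.259
Φ⁻¹(FA) = Φ⁻¹(0.3520) = -0.380
c = −½·[z(H) + z(FA)] = −0.5 × (1.259 + (-0.380)) = -0.4395
c < 0: the listener has a liberal response bias.

c = -0.44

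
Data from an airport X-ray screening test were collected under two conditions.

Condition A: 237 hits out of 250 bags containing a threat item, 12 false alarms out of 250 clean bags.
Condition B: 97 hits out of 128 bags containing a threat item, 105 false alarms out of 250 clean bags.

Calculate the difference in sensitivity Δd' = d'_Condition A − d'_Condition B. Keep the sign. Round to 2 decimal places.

Condition A: z(0.9480) = 1.626, z(0.0480) = -1.665, d' = 3.291
Condition B: z(0.7578) = 0.699, z(0.4200) = -0.202, d' = 0.901
Δd' = d'_Condition A − d'_Condition B = 3.291 − 0.901 = 2.390
Condition A has the higher sensitivity.

Δd' = 2.39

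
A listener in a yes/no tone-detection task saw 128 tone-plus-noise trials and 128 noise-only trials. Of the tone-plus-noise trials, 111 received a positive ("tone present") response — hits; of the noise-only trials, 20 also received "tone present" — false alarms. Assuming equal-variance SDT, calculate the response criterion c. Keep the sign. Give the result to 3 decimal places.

c = -0.052

H = 111/128 = 0.8672
FA = 20/128 = 0.1562
Φ⁻¹(H) = Φ⁻¹(0.8672) = 1.1133
Φ⁻¹(FA) = Φ⁻¹(0.1562) = -1.0102
c = −½·[z(H) + z(FA)] = −0.5 × (1.1133 + (-1.0102)) = -0.05155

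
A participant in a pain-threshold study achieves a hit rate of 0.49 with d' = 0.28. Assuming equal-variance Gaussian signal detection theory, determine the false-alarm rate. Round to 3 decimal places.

false-alarm rate = 0.380

z(hit rate) = z(0.49) = -0.0251
z(FA) = z(H) − d' = -0.0251 − 0.28 = -0.3051
false-alarm rate = Φ(-0.3051) = 0.3801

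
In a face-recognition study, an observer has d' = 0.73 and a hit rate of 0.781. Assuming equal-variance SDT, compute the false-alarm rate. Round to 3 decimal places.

false-alarm rate = 0.518

z(hit rate) = z(0.781) = 0.7756
z(FA) = z(H) − d' = 0.7756 − 0.73 = 0.0456
false-alarm rate = Φ(0.0456) = 0.5182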